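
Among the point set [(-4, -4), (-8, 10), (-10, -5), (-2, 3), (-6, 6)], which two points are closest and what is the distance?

Computing all pairwise distances among 5 points:

d((-4, -4), (-8, 10)) = 14.5602
d((-4, -4), (-10, -5)) = 6.0828
d((-4, -4), (-2, 3)) = 7.2801
d((-4, -4), (-6, 6)) = 10.198
d((-8, 10), (-10, -5)) = 15.1327
d((-8, 10), (-2, 3)) = 9.2195
d((-8, 10), (-6, 6)) = 4.4721 <-- minimum
d((-10, -5), (-2, 3)) = 11.3137
d((-10, -5), (-6, 6)) = 11.7047
d((-2, 3), (-6, 6)) = 5.0

Closest pair: (-8, 10) and (-6, 6) with distance 4.4721

The closest pair is (-8, 10) and (-6, 6) with Euclidean distance 4.4721. For 5 points, brute-force pairwise comparison is shown above. For large n, the divide-and-conquer algorithm (sort by x, recurse on halves, check the dividing strip) achieves O(n log n).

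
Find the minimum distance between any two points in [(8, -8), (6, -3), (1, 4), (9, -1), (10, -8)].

Computing all pairwise distances among 5 points:

d((8, -8), (6, -3)) = 5.3852
d((8, -8), (1, 4)) = 13.8924
d((8, -8), (9, -1)) = 7.0711
d((8, -8), (10, -8)) = 2.0 <-- minimum
d((6, -3), (1, 4)) = 8.6023
d((6, -3), (9, -1)) = 3.6056
d((6, -3), (10, -8)) = 6.4031
d((1, 4), (9, -1)) = 9.434
d((1, 4), (10, -8)) = 15.0
d((9, -1), (10, -8)) = 7.0711

Closest pair: (8, -8) and (10, -8) with distance 2.0

The closest pair is (8, -8) and (10, -8) with Euclidean distance 2.0. For 5 points, brute-force pairwise comparison is shown above. For large n, the divide-and-conquer algorithm (sort by x, recurse on halves, check the dividing strip) achieves O(n log n).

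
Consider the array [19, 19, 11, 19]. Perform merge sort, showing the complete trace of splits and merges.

Merge sort trace:

Split: [19, 19, 11, 19] -> [19, 19] and [11, 19]
  Split: [19, 19] -> [19] and [19]
  Merge: [19] + [19] -> [19, 19]
  Split: [11, 19] -> [11] and [19]
  Merge: [11] + [19] -> [11, 19]
Merge: [19, 19] + [11, 19] -> [11, 19, 19, 19]

Final sorted array: [11, 19, 19, 19]

The merge sort proceeds by recursively splitting the array and merging sorted halves.
After all merges, the sorted array is [11, 19, 19, 19].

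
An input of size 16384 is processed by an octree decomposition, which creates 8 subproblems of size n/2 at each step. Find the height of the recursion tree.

For divide and conquer with division factor 2:

Problem sizes at each level:
Level 0: 16384
Level 1: 8192
Level 2: 4096
Level 3: 2048
Level 4: 1024
Level 5: 512
Level 6: 256
Level 7: 128
Level 8: 64
Level 9: 32
Level 10: 16
Level 11: 8
Level 12: 4
Level 13: 2
Level 14: 1

The root is level 0 and the size-1 base case is level 14 (the tree spans levels 0 through 14, i.e. 15 levels counting the root), so the depth is the number of divisions: log_2(16384) = 14

The recursion tree depth is log_2(16384) = 14. At each level, the problem size is divided by 2, so it takes 14 divisions to reduce to a base case of size 1. The algorithm makes 8 recursive calls at each level.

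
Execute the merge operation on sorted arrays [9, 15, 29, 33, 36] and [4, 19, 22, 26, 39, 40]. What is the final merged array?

Merging process:

Compare 9 vs 4: take 4 from right. Merged: [4]
Compare 9 vs 19: take 9 from left. Merged: [4, 9]
Compare 15 vs 19: take 15 from left. Merged: [4, 9, 15]
Compare 29 vs 19: take 19 from right. Merged: [4, 9, 15, 19]
Compare 29 vs 22: take 22 from right. Merged: [4, 9, 15, 19, 22]
Compare 29 vs 26: take 26 from right. Merged: [4, 9, 15, 19, 22, 26]
Compare 29 vs 39: take 29 from left. Merged: [4, 9, 15, 19, 22, 26, 29]
Compare 33 vs 39: take 33 from left. Merged: [4, 9, 15, 19, 22, 26, 29, 33]
Compare 36 vs 39: take 36 from left. Merged: [4, 9, 15, 19, 22, 26, 29, 33, 36]
Append remaining from right: [39, 40]. Merged: [4, 9, 15, 19, 22, 26, 29, 33, 36, 39, 40]

Final merged array: [4, 9, 15, 19, 22, 26, 29, 33, 36, 39, 40]
Total comparisons: 9

The merged array is [4, 9, 15, 19, 22, 26, 29, 33, 36, 39, 40], requiring 9 comparisons. The merge step runs in O(n) time where n is the total number of elements.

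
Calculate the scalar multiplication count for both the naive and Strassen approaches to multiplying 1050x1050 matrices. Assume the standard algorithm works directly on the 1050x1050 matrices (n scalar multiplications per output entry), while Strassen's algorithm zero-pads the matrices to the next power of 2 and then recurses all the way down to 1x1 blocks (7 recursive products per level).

Matrix multiplication for 1050x1050 matrices:

Strassen's algorithm requires power-of-2 dimensions. Pad 1050x1050 to 2048x2048 (next power of 2).

Standard algorithm: 1050^3 = 1157625000 multiplications
Strassen's algorithm: 7^(log2(2048)) = 7^11 = 1977326743 multiplications
Difference: 1157625000 - 1977326743 = -819701743 (Strassen uses MORE here due to padding overhead — for small or just-over-power-of-2 n, padding can outweigh the per-level savings)

Standard: 1157625000 multiplications (1050^3). Strassen: 1977326743 multiplications (7^11, after padding to 2048x2048). Strassen reduces 8 recursive multiplications to 7 at each level.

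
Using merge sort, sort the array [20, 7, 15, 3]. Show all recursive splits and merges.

Merge sort trace:

Split: [20, 7, 15, 3] -> [20, 7] and [15, 3]
  Split: [20, 7] -> [20] and [7]
  Merge: [20] + [7] -> [7, 20]
  Split: [15, 3] -> [15] and [3]
  Merge: [15] + [3] -> [3, 15]
Merge: [7, 20] + [3, 15] -> [3, 7, 15, 20]

Final sorted array: [3, 7, 15, 20]

The merge sort proceeds by recursively splitting the array and merging sorted halves.
After all merges, the sorted array is [3, 7, 15, 20].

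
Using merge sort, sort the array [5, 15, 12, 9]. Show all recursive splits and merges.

Merge sort trace:

Split: [5, 15, 12, 9] -> [5, 15] and [12, 9]
  Split: [5, 15] -> [5] and [15]
  Merge: [5] + [15] -> [5, 15]
  Split: [12, 9] -> [12] and [9]
  Merge: [12] + [9] -> [9, 12]
Merge: [5, 15] + [9, 12] -> [5, 9, 12, 15]

Final sorted array: [5, 9, 12, 15]

The merge sort proceeds by recursively splitting the array and merging sorted halves.
After all merges, the sorted array is [5, 9, 12, 15].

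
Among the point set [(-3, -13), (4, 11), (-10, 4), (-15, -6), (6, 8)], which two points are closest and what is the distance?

Computing all pairwise distances among 5 points:

d((-3, -13), (4, 11)) = 25.0
d((-3, -13), (-10, 4)) = 18.3848
d((-3, -13), (-15, -6)) = 13.8924
d((-3, -13), (6, 8)) = 22.8473
d((4, 11), (-10, 4)) = 15.6525
d((4, 11), (-15, -6)) = 25.4951
d((4, 11), (6, 8)) = 3.6056 <-- minimum
d((-10, 4), (-15, -6)) = 11.1803
d((-10, 4), (6, 8)) = 16.4924
d((-15, -6), (6, 8)) = 25.2389

Closest pair: (4, 11) and (6, 8) with distance 3.6056

The closest pair is (4, 11) and (6, 8) with Euclidean distance 3.6056. For 5 points, brute-force pairwise comparison is shown above. For large n, the divide-and-conquer algorithm (sort by x, recurse on halves, check the dividing strip) achieves O(n log n).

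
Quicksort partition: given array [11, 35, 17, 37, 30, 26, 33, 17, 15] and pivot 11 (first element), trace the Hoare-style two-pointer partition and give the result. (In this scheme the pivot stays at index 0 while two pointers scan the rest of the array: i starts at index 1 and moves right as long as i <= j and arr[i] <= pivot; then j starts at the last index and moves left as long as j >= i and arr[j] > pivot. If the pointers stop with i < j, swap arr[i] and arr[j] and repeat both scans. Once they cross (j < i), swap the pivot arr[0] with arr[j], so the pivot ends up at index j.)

Hoare-style two-pointer partition with pivot = 11:

Initial array: [11, 35, 17, 37, 30, 26, 33, 17, 15]

Pointers start at i = 1, j = 8.
i ends at 1, j ends at 0: the pointers have crossed (j < i), so scanning stops.

j = 0, so swapping arr[0] with arr[j] leaves the pivot at position 0: [11, 35, 17, 37, 30, 26, 33, 17, 15]
Pivot position: 0

After partitioning with pivot 11, the array becomes [11, 35, 17, 37, 30, 26, 33, 17, 15]. The pivot is placed at index 0. All elements to the left of the pivot are <= 11, and all elements to the right are > 11.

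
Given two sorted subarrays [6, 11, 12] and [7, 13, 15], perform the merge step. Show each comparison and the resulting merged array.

Merging process:

Compare 6 vs 7: take 6 from left. Merged: [6]
Compare 11 vs 7: take 7 from right. Merged: [6, 7]
Compare 11 vs 13: take 11 from left. Merged: [6, 7, 11]
Compare 12 vs 13: take 12 from left. Merged: [6, 7, 11, 12]
Append remaining from right: [13, 15]. Merged: [6, 7, 11, 12, 13, 15]

Final merged array: [6, 7, 11, 12, 13, 15]
Total comparisons: 4

The merged array is [6, 7, 11, 12, 13, 15], requiring 4 comparisons. The merge step runs in O(n) time where n is the total number of elements.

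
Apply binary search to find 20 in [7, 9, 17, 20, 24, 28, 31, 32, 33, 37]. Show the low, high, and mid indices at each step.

Binary search for 20 in [7, 9, 17, 20, 24, 28, 31, 32, 33, 37]:

lo=0, hi=9, mid=4, arr[mid]=24 -> 24 > 20, search left half
lo=0, hi=3, mid=1, arr[mid]=9 -> 9 < 20, search right half
lo=2, hi=3, mid=2, arr[mid]=17 -> 17 < 20, search right half
lo=3, hi=3, mid=3, arr[mid]=20 -> Found target at index 3!

Binary search finds 20 at index 3 after 4 comparisons. The search repeatedly halves the search space by comparing with the middle element.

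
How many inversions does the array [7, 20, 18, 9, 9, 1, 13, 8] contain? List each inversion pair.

Finding inversions in [7, 20, 18, 9, 9, 1, 13, 8]:

(0, 5): arr[0]=7 > arr[5]=1
(1, 2): arr[1]=20 > arr[2]=18
(1, 3): arr[1]=20 > arr[3]=9
(1, 4): arr[1]=20 > arr[4]=9
(1, 5): arr[1]=20 > arr[5]=1
(1, 6): arr[1]=20 > arr[6]=13
(1, 7): arr[1]=20 > arr[7]=8
(2, 3): arr[2]=18 > arr[3]=9
(2, 4): arr[2]=18 > arr[4]=9
(2, 5): arr[2]=18 > arr[5]=1
(2, 6): arr[2]=18 > arr[6]=13
(2, 7): arr[2]=18 > arr[7]=8
(3, 5): arr[3]=9 > arr[5]=1
(3, 7): arr[3]=9 > arr[7]=8
(4, 5): arr[4]=9 > arr[5]=1
(4, 7): arr[4]=9 > arr[7]=8
(6, 7): arr[6]=13 > arr[7]=8

Total inversions: 17

The array has 17 inversion(s): (0,5), (1,2), (1,3), (1,4), (1,5), (1,6), (1,7), (2,3), (2,4), (2,5), (2,6), (2,7), (3,5), (3,7), (4,5), (4,7), (6,7). Each pair (i,j) satisfies i < j and arr[i] > arr[j].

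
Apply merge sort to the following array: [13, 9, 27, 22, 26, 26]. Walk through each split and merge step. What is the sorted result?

Merge sort trace:

Split: [13, 9, 27, 22, 26, 26] -> [13, 9, 27] and [22, 26, 26]
  Split: [13, 9, 27] -> [13] and [9, 27]
    Split: [9, 27] -> [9] and [27]
    Merge: [9] + [27] -> [9, 27]
  Merge: [13] + [9, 27] -> [9, 13, 27]
  Split: [22, 26, 26] -> [22] and [26, 26]
    Split: [26, 26] -> [26] and [26]
    Merge: [26] + [26] -> [26, 26]
  Merge: [22] + [26, 26] -> [22, 26, 26]
Merge: [9, 13, 27] + [22, 26, 26] -> [9, 13, 22, 26, 26, 27]

Final sorted array: [9, 13, 22, 26, 26, 27]

The merge sort proceeds by recursively splitting the array and merging sorted halves.
After all merges, the sorted array is [9, 13, 22, 26, 26, 27].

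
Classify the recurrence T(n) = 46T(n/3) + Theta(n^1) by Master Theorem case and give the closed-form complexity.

Master Theorem for T(n) = 46T(n/3) + O(n^1):

a = 46, b = 3, c = 1
log_b(a) = log_3(46) = 3.4850

Case 1: c = 1 < log_3(46) = 3.4850
T(n) = O(n^(log_3 46))

For T(n) = 46T(n/3) + O(n^1): log_3(46) = 3.4850. This is Case 1 of the Master Theorem (c < log_b(a), work dominated by leaves), giving O(n^(log_3 46)).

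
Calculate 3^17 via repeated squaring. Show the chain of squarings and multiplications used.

Computing 3^17 by squaring (build up from 3^1; each line after the first costs one multiplication):

3^1 = 3
3^2 = (3^1)^2 = 3^2 = 9
3^4 = (3^2)^2 = 9^2 = 81
3^8 = (3^4)^2 = 81^2 = 6561
3^16 = (3^8)^2 = 6561^2 = 43046721
3^17 = 3 * 3^16 = 3 * 43046721 = 129140163

Result: 129140163
Multiplications needed: 5 (5 lines after 3^1)

3^17 = 129140163. Using exponentiation by squaring, this requires 5 multiplications. The key idea: if the exponent is even, square the half-power; if odd, multiply by the base once.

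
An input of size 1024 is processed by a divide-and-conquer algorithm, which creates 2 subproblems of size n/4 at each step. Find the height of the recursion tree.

For divide and conquer with division factor 4:

Problem sizes at each level:
Level 0: 1024
Level 1: 256
Level 2: 64
Level 3: 16
Level 4: 4
Level 5: 1

The root is level 0 and the size-1 base case is level 5 (the tree spans levels 0 through 5, i.e. 6 levels counting the root), so the depth is the number of divisions: log_4(1024) = 5

The recursion tree depth is log_4(1024) = 5. At each level, the problem size is divided by 4, so it takes 5 divisions to reduce to a base case of size 1. The algorithm makes 2 recursive calls at each level.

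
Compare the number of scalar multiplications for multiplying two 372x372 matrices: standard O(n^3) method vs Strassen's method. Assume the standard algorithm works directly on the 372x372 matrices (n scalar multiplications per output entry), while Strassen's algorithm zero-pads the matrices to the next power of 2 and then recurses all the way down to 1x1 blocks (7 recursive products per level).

Matrix multiplication for 372x372 matrices:

Strassen's algorithm requires power-of-2 dimensions. Pad 372x372 to 512x512 (next power of 2).

Standard algorithm: 372^3 = 51478848 multiplications
Strassen's algorithm: 7^(log2(512)) = 7^9 = 40353607 multiplications
Savings: 51478848 - 40353607 = 11125241 multiplications

Standard: 51478848 multiplications (372^3). Strassen: 40353607 multiplications (7^9, after padding to 512x512). Strassen reduces 8 recursive multiplications to 7 at each level.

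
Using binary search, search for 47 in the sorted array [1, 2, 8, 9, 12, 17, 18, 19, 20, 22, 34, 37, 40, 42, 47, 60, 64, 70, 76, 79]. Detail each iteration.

Binary search for 47 in [1, 2, 8, 9, 12, 17, 18, 19, 20, 22, 34, 37, 40, 42, 47, 60, 64, 70, 76, 79]:

lo=0, hi=19, mid=9, arr[mid]=22 -> 22 < 47, search right half
lo=10, hi=19, mid=14, arr[mid]=47 -> Found target at index 14!

Binary search finds 47 at index 14 after 2 comparisons. The search repeatedly halves the search space by comparing with the middle element.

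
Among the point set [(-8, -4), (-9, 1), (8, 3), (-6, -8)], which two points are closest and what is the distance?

Computing all pairwise distances among 4 points:

d((-8, -4), (-9, 1)) = 5.099
d((-8, -4), (8, 3)) = 17.4642
d((-8, -4), (-6, -8)) = 4.4721 <-- minimum
d((-9, 1), (8, 3)) = 17.1172
d((-9, 1), (-6, -8)) = 9.4868
d((8, 3), (-6, -8)) = 17.8045

Closest pair: (-8, -4) and (-6, -8) with distance 4.4721

The closest pair is (-8, -4) and (-6, -8) with Euclidean distance 4.4721. For 4 points, brute-force pairwise comparison is shown above. For large n, the divide-and-conquer algorithm (sort by x, recurse on halves, check the dividing strip) achieves O(n log n).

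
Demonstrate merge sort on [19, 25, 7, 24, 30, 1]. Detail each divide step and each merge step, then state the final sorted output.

Merge sort trace:

Split: [19, 25, 7, 24, 30, 1] -> [19, 25, 7] and [24, 30, 1]
  Split: [19, 25, 7] -> [19] and [25, 7]
    Split: [25, 7] -> [25] and [7]
    Merge: [25] + [7] -> [7, 25]
  Merge: [19] + [7, 25] -> [7, 19, 25]
  Split: [24, 30, 1] -> [24] and [30, 1]
    Split: [30, 1] -> [30] and [1]
    Merge: [30] + [1] -> [1, 30]
  Merge: [24] + [1, 30] -> [1, 24, 30]
Merge: [7, 19, 25] + [1, 24, 30] -> [1, 7, 19, 24, 25, 30]

Final sorted array: [1, 7, 19, 24, 25, 30]

The merge sort proceeds by recursively splitting the array and merging sorted halves.
After all merges, the sorted array is [1, 7, 19, 24, 25, 30].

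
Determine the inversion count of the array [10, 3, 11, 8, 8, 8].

Finding inversions in [10, 3, 11, 8, 8, 8]:

(0, 1): arr[0]=10 > arr[1]=3
(0, 3): arr[0]=10 > arr[3]=8
(0, 4): arr[0]=10 > arr[4]=8
(0, 5): arr[0]=10 > arr[5]=8
(2, 3): arr[2]=11 > arr[3]=8
(2, 4): arr[2]=11 > arr[4]=8
(2, 5): arr[2]=11 > arr[5]=8

Total inversions: 7

The array has 7 inversion(s): (0,1), (0,3), (0,4), (0,5), (2,3), (2,4), (2,5). Each pair (i,j) satisfies i < j and arr[i] > arr[j].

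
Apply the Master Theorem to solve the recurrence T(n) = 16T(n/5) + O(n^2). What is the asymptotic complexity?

Master Theorem for T(n) = 16T(n/5) + O(n^2):

a = 16, b = 5, c = 2
log_b(a) = log_5(16) = 1.7227

Case 3: c = 2 > log_5(16) = 1.7227
T(n) = O(n^2) = O(n^2)

For T(n) = 16T(n/5) + O(n^2): log_5(16) = 1.7227. This is Case 3 of the Master Theorem (c > log_b(a), work dominated by root), giving O(n^2).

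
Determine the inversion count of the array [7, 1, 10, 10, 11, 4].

Finding inversions in [7, 1, 10, 10, 11, 4]:

(0, 1): arr[0]=7 > arr[1]=1
(0, 5): arr[0]=7 > arr[5]=4
(2, 5): arr[2]=10 > arr[5]=4
(3, 5): arr[3]=10 > arr[5]=4
(4, 5): arr[4]=11 > arr[5]=4

Total inversions: 5

The array has 5 inversion(s): (0,1), (0,5), (2,5), (3,5), (4,5). Each pair (i,j) satisfies i < j and arr[i] > arr[j].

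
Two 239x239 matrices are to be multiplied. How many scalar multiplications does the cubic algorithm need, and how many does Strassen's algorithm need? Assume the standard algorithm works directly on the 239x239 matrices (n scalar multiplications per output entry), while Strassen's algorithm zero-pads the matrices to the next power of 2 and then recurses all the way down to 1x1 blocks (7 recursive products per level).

Matrix multiplication for 239x239 matrices:

Strassen's algorithm requires power-of-2 dimensions. Pad 239x239 to 256x256 (next power of 2).

Standard algorithm: 239^3 = 13651919 multiplications
Strassen's algorithm: 7^(log2(256)) = 7^8 = 5764801 multiplications
Savings: 13651919 - 5764801 = 7887118 multiplications

Standard: 13651919 multiplications (239^3). Strassen: 5764801 multiplications (7^8, after padding to 256x256). Strassen reduces 8 recursive multiplications to 7 at each level.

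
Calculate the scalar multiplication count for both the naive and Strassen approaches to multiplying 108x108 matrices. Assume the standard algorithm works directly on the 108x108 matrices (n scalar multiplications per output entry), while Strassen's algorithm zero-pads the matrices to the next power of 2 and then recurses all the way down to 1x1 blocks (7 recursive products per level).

Matrix multiplication for 108x108 matrices:

Strassen's algorithm requires power-of-2 dimensions. Pad 108x108 to 128x128 (next power of 2).

Standard algorithm: 108^3 = 1259712 multiplications
Strassen's algorithm: 7^(log2(128)) = 7^7 = 823543 multiplications
Savings: 1259712 - 823543 = 436169 multiplications

Standard: 1259712 multiplications (108^3). Strassen: 823543 multiplications (7^7, after padding to 128x128). Strassen reduces 8 recursive multiplications to 7 at each level.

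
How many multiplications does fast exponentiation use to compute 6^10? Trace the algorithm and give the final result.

Computing 6^10 by squaring (build up from 6^1; each line after the first costs one multiplication):

6^1 = 6
6^2 = (6^1)^2 = 6^2 = 36
6^4 = (6^2)^2 = 36^2 = 1296
6^5 = 6 * 6^4 = 6 * 1296 = 7776
6^10 = (6^5)^2 = 7776^2 = 60466176

Result: 60466176
Multiplications needed: 4 (4 lines after 6^1)

6^10 = 60466176. Using exponentiation by squaring, this requires 4 multiplications. The key idea: if the exponent is even, square the half-power; if odd, multiply by the base once.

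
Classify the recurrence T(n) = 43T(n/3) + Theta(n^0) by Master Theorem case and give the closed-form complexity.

Master Theorem for T(n) = 43T(n/3) + O(n^0):

a = 43, b = 3, c = 0
log_b(a) = log_3(43) = 3.4236

Case 1: c = 0 < log_3(43) = 3.4236
T(n) = O(n^(log_3 43))

For T(n) = 43T(n/3) + O(n^0): log_3(43) = 3.4236. This is Case 1 of the Master Theorem (c < log_b(a), work dominated by leaves), giving O(n^(log_3 43)).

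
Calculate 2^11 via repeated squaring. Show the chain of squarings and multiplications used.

Computing 2^11 by squaring (build up from 2^1; each line after the first costs one multiplication):

2^1 = 2
2^2 = (2^1)^2 = 2^2 = 4
2^4 = (2^2)^2 = 4^2 = 16
2^5 = 2 * 2^4 = 2 * 16 = 32
2^10 = (2^5)^2 = 32^2 = 1024
2^11 = 2 * 2^10 = 2 * 1024 = 2048

Result: 2048
Multiplications needed: 5 (5 lines after 2^1)

2^11 = 2048. Using exponentiation by squaring, this requires 5 multiplications. The key idea: if the exponent is even, square the half-power; if odd, multiply by the base once.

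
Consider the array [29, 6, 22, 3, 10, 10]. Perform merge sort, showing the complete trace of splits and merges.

Merge sort trace:

Split: [29, 6, 22, 3, 10, 10] -> [29, 6, 22] and [3, 10, 10]
  Split: [29, 6, 22] -> [29] and [6, 22]
    Split: [6, 22] -> [6] and [22]
    Merge: [6] + [22] -> [6, 22]
  Merge: [29] + [6, 22] -> [6, 22, 29]
  Split: [3, 10, 10] -> [3] and [10, 10]
    Split: [10, 10] -> [10] and [10]
    Merge: [10] + [10] -> [10, 10]
  Merge: [3] + [10, 10] -> [3, 10, 10]
Merge: [6, 22, 29] + [3, 10, 10] -> [3, 6, 10, 10, 22, 29]

Final sorted array: [3, 6, 10, 10, 22, 29]

The merge sort proceeds by recursively splitting the array and merging sorted halves.
After all merges, the sorted array is [3, 6, 10, 10, 22, 29].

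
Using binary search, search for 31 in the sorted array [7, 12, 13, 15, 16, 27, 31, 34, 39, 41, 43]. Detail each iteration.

Binary search for 31 in [7, 12, 13, 15, 16, 27, 31, 34, 39, 41, 43]:

lo=0, hi=10, mid=5, arr[mid]=27 -> 27 < 31, search right half
lo=6, hi=10, mid=8, arr[mid]=39 -> 39 > 31, search left half
lo=6, hi=7, mid=6, arr[mid]=31 -> Found target at index 6!

Binary search finds 31 at index 6 after 3 comparisons. The search repeatedly halves the search space by comparing with the middle element.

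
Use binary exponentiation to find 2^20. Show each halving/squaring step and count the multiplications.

Computing 2^20 by squaring (build up from 2^1; each line after the first costs one multiplication):

2^1 = 2
2^2 = (2^1)^2 = 2^2 = 4
2^4 = (2^2)^2 = 4^2 = 16
2^5 = 2 * 2^4 = 2 * 16 = 32
2^10 = (2^5)^2 = 32^2 = 1024
2^20 = (2^10)^2 = 1024^2 = 1048576

Result: 1048576
Multiplications needed: 5 (5 lines after 2^1)

2^20 = 1048576. Using exponentiation by squaring, this requires 5 multiplications. The key idea: if the exponent is even, square the half-power; if odd, multiply by the base once.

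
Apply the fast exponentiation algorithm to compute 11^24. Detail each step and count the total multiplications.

Computing 11^24 by squaring (build up from 11^1; each line after the first costs one multiplication):

11^1 = 11
11^2 = (11^1)^2 = 11^2 = 121
11^3 = 11 * 11^2 = 11 * 121 = 1331
11^6 = (11^3)^2 = 1331^2 = 1771561
11^12 = (11^6)^2 = 1771561^2 = 3138428376721
11^24 = (11^12)^2 = 3138428376721^2 = 9849732675807611094711841

Result: 9849732675807611094711841
Multiplications needed: 5 (5 lines after 11^1)

11^24 = 9849732675807611094711841. Using exponentiation by squaring, this requires 5 multiplications. The key idea: if the exponent is even, square the half-power; if odd, multiply by the base once.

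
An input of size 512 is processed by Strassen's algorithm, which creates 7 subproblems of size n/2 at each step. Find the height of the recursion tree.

For divide and conquer with division factor 2:

Problem sizes at each level:
Level 0: 512
Level 1: 256
Level 2: 128
Level 3: 64
Level 4: 32
Level 5: 16
Level 6: 8
Level 7: 4
Level 8: 2
Level 9: 1

The root is level 0 and the size-1 base case is level 9 (the tree spans levels 0 through 9, i.e. 10 levels counting the root), so the depth is the number of divisions: log_2(512) = 9

The recursion tree depth is log_2(512) = 9. At each level, the problem size is divided by 2, so it takes 9 divisions to reduce to a base case of size 1. The algorithm makes 7 recursive calls at each level.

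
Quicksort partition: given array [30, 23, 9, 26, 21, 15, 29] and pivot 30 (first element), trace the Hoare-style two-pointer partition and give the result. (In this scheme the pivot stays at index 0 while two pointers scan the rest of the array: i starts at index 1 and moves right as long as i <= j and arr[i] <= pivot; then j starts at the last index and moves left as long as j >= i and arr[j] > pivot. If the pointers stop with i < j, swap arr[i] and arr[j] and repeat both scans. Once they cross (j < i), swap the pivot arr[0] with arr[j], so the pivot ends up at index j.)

Hoare-style two-pointer partition with pivot = 30:

Initial array: [30, 23, 9, 26, 21, 15, 29]

Pointers start at i = 1, j = 6.
i ends at 7, j ends at 6: the pointers have crossed (j < i), so scanning stops.

Swap pivot arr[0] with arr[6] to place pivot at position 6: [29, 23, 9, 26, 21, 15, 30]
Pivot position: 6

After partitioning with pivot 30, the array becomes [29, 23, 9, 26, 21, 15, 30]. The pivot is placed at index 6. All elements to the left of the pivot are <= 30, and all elements to the right are > 30.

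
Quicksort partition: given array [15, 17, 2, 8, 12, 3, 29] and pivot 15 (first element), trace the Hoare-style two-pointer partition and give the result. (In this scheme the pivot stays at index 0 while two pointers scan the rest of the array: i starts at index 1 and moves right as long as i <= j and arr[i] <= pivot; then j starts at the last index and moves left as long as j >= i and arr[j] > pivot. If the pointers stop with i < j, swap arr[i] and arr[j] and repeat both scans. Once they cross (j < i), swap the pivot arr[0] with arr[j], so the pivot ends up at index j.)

Hoare-style two-pointer partition with pivot = 15:

Initial array: [15, 17, 2, 8, 12, 3, 29]

Pointers start at i = 1, j = 6.
i stops at index 1 (arr[1]=17 > 15), j stops at index 5 (arr[5]=3 <= 15): swap arr[1] and arr[5], array becomes [15, 3, 2, 8, 12, 17, 29]
i ends at 5, j ends at 4: the pointers have crossed (j < i), so scanning stops.

Swap pivot arr[0] with arr[4] to place pivot at position 4: [12, 3, 2, 8, 15, 17, 29]
Pivot position: 4

After partitioning with pivot 15, the array becomes [12, 3, 2, 8, 15, 17, 29]. The pivot is placed at index 4. All elements to the left of the pivot are <= 15, and all elements to the right are > 15.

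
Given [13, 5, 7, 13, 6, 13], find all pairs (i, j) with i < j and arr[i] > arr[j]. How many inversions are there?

Finding inversions in [13, 5, 7, 13, 6, 13]:

(0, 1): arr[0]=13 > arr[1]=5
(0, 2): arr[0]=13 > arr[2]=7
(0, 4): arr[0]=13 > arr[4]=6
(2, 4): arr[2]=7 > arr[4]=6
(3, 4): arr[3]=13 > arr[4]=6

Total inversions: 5

The array has 5 inversion(s): (0,1), (0,2), (0,4), (2,4), (3,4). Each pair (i,j) satisfies i < j and arr[i] > arr[j].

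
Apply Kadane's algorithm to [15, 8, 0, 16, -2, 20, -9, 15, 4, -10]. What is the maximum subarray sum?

Using Kadane's algorithm on [15, 8, 0, 16, -2, 20, -9, 15, 4, -10]:

Scanning through the array:
Position 1 (value 8): max_ending_here = 23, max_so_far = 23
Position 2 (value 0): max_ending_here = 23, max_so_far = 23
Position 3 (value 16): max_ending_here = 39, max_so_far = 39
Position 4 (value -2): max_ending_here = 37, max_so_far = 39
Position 5 (value 20): max_ending_here = 57, max_so_far = 57
Position 6 (value -9): max_ending_here = 48, max_so_far = 57
Position 7 (value 15): max_ending_here = 63, max_so_far = 63
Position 8 (value 4): max_ending_here = 67, max_so_far = 67
Position 9 (value -10): max_ending_here = 57, max_so_far = 67

Maximum subarray: [15, 8, 0, 16, -2, 20, -9, 15, 4]
Maximum sum: 67

The maximum subarray is [15, 8, 0, 16, -2, 20, -9, 15, 4] with sum 67. This subarray runs from index 0 to index 8.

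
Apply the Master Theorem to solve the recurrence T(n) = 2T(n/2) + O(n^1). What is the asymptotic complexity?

Master Theorem for T(n) = 2T(n/2) + O(n^1):

a = 2, b = 2, c = 1
log_b(a) = log_2(2) = 1.0000

Case 2: c = 1 = log_2(2) = 1.0000
T(n) = O(n^1 log n) = O(n log n)

For T(n) = 2T(n/2) + O(n^1): log_2(2) = 1.0000. This is Case 2 of the Master Theorem (c = log_b(a), equal work at all levels), giving O(n log n).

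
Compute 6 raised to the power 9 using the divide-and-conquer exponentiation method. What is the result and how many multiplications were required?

Computing 6^9 by squaring (build up from 6^1; each line after the first costs one multiplication):

6^1 = 6
6^2 = (6^1)^2 = 6^2 = 36
6^4 = (6^2)^2 = 36^2 = 1296
6^8 = (6^4)^2 = 1296^2 = 1679616
6^9 = 6 * 6^8 = 6 * 1679616 = 10077696

Result: 10077696
Multiplications needed: 4 (4 lines after 6^1)

6^9 = 10077696. Using exponentiation by squaring, this requires 4 multiplications. The key idea: if the exponent is even, square the half-power; if odd, multiply by the base once.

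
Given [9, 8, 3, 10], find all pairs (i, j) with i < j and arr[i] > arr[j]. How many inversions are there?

Finding inversions in [9, 8, 3, 10]:

(0, 1): arr[0]=9 > arr[1]=8
(0, 2): arr[0]=9 > arr[2]=3
(1, 2): arr[1]=8 > arr[2]=3

Total inversions: 3

The array has 3 inversion(s): (0,1), (0,2), (1,2). Each pair (i,j) satisfies i < j and arr[i] > arr[j].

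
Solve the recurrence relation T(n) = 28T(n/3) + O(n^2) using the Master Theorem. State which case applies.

Master Theorem for T(n) = 28T(n/3) + O(n^2):

a = 28, b = 3, c = 2
log_b(a) = log_3(28) = 3.0331

Case 1: c = 2 < log_3(28) = 3.0331
T(n) = O(n^(log_3 28))

For T(n) = 28T(n/3) + O(n^2): log_3(28) = 3.0331. This is Case 1 of the Master Theorem (c < log_b(a), work dominated by leaves), giving O(n^(log_3 28)).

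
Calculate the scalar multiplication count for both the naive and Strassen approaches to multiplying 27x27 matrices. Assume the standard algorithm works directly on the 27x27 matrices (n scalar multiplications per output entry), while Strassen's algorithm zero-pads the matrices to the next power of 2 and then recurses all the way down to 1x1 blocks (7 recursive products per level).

Matrix multiplication for 27x27 matrices:

Strassen's algorithm requires power-of-2 dimensions. Pad 27x27 to 32x32 (next power of 2).

Standard algorithm: 27^3 = 19683 multiplications
Strassen's algorithm: 7^(log2(32)) = 7^5 = 16807 multiplications
Savings: 19683 - 16807 = 2876 multiplications

Standard: 19683 multiplications (27^3). Strassen: 16807 multiplications (7^5, after padding to 32x32). Strassen reduces 8 recursive multiplications to 7 at each level.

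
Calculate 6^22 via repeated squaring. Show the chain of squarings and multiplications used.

Computing 6^22 by squaring (build up from 6^1; each line after the first costs one multiplication):

6^1 = 6
6^2 = (6^1)^2 = 6^2 = 36
6^4 = (6^2)^2 = 36^2 = 1296
6^5 = 6 * 6^4 = 6 * 1296 = 7776
6^10 = (6^5)^2 = 7776^2 = 60466176
6^11 = 6 * 6^10 = 6 * 60466176 = 362797056
6^22 = (6^11)^2 = 362797056^2 = 131621703842267136

Result: 131621703842267136
Multiplications needed: 6 (6 lines after 6^1)

6^22 = 131621703842267136. Using exponentiation by squaring, this requires 6 multiplications. The key idea: if the exponent is even, square the half-power; if odd, multiply by the base once.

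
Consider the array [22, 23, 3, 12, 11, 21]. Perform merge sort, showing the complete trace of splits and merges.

Merge sort trace:

Split: [22, 23, 3, 12, 11, 21] -> [22, 23, 3] and [12, 11, 21]
  Split: [22, 23, 3] -> [22] and [23, 3]
    Split: [23, 3] -> [23] and [3]
    Merge: [23] + [3] -> [3, 23]
  Merge: [22] + [3, 23] -> [3, 22, 23]
  Split: [12, 11, 21] -> [12] and [11, 21]
    Split: [11, 21] -> [11] and [21]
    Merge: [11] + [21] -> [11, 21]
  Merge: [12] + [11, 21] -> [11, 12, 21]
Merge: [3, 22, 23] + [11, 12, 21] -> [3, 11, 12, 21, 22, 23]

Final sorted array: [3, 11, 12, 21, 22, 23]

The merge sort proceeds by recursively splitting the array and merging sorted halves.
After all merges, the sorted array is [3, 11, 12, 21, 22, 23].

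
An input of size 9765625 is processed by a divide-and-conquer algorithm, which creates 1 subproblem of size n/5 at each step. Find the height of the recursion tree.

For divide and conquer with division factor 5:

Problem sizes at each level:
Level 0: 9765625
Level 1: 1953125
Level 2: 390625
Level 3: 78125
Level 4: 15625
Level 5: 3125
Level 6: 625
Level 7: 125
Level 8: 25
Level 9: 5
Level 10: 1

The root is level 0 and the size-1 base case is level 10 (the tree spans levels 0 through 10, i.e. 11 levels counting the root), so the depth is the number of divisions: log_5(9765625) = 10

The recursion tree depth is log_5(9765625) = 10. At each level, the problem size is divided by 5, so it takes 10 divisions to reduce to a base case of size 1. The algorithm makes 1 recursive call at each level.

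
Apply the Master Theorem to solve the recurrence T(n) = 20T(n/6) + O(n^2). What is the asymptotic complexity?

Master Theorem for T(n) = 20T(n/6) + O(n^2):

a = 20, b = 6, c = 2
log_b(a) = log_6(20) = 1.6720

Case 3: c = 2 > log_6(20) = 1.6720
T(n) = O(n^2) = O(n^2)

For T(n) = 20T(n/6) + O(n^2): log_6(20) = 1.6720. This is Case 3 of the Master Theorem (c > log_b(a), work dominated by root), giving O(n^2).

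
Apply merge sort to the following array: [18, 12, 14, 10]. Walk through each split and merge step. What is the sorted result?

Merge sort trace:

Split: [18, 12, 14, 10] -> [18, 12] and [14, 10]
  Split: [18, 12] -> [18] and [12]
  Merge: [18] + [12] -> [12, 18]
  Split: [14, 10] -> [14] and [10]
  Merge: [14] + [10] -> [10, 14]
Merge: [12, 18] + [10, 14] -> [10, 12, 14, 18]

Final sorted array: [10, 12, 14, 18]

The merge sort proceeds by recursively splitting the array and merging sorted halves.
After all merges, the sorted array is [10, 12, 14, 18].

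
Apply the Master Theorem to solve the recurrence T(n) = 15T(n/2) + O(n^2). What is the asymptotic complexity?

Master Theorem for T(n) = 15T(n/2) + O(n^2):

a = 15, b = 2, c = 2
log_b(a) = log_2(15) = 3.9069

Case 1: c = 2 < log_2(15) = 3.9069
T(n) = O(n^(log_2 15))

For T(n) = 15T(n/2) + O(n^2): log_2(15) = 3.9069. This is Case 1 of the Master Theorem (c < log_b(a), work dominated by leaves), giving O(n^(log_2 15)).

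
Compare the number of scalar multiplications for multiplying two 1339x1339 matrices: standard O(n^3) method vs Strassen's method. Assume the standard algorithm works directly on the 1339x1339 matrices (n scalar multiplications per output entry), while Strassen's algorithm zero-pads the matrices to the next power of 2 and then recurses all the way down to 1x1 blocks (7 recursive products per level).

Matrix multiplication for 1339x1339 matrices:

Strassen's algorithm requires power-of-2 dimensions. Pad 1339x1339 to 2048x2048 (next power of 2).

Standard algorithm: 1339^3 = 2400721219 multiplications
Strassen's algorithm: 7^(log2(2048)) = 7^11 = 1977326743 multiplications
Savings: 2400721219 - 1977326743 = 423394476 multiplications

Standard: 2400721219 multiplications (1339^3). Strassen: 1977326743 multiplications (7^11, after padding to 2048x2048). Strassen reduces 8 recursive multiplications to 7 at each level.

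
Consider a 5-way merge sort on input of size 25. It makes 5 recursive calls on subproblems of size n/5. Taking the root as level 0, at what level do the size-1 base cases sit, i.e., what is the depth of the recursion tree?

For divide and conquer with division factor 5:

Problem sizes at each level:
Level 0: 25
Level 1: 5
Level 2: 1

The root is level 0 and the size-1 base case is level 2 (the tree spans levels 0 through 2, i.e. 3 levels counting the root), so the depth is the number of divisions: log_5(25) = 2

The recursion tree depth is log_5(25) = 2. At each level, the problem size is divided by 5, so it takes 2 divisions to reduce to a base case of size 1. The algorithm makes 5 recursive calls at each level.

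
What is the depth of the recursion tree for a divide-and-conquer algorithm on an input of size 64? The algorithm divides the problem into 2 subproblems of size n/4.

For divide and conquer with division factor 4:

Problem sizes at each level:
Level 0: 64
Level 1: 16
Level 2: 4
Level 3: 1

The root is level 0 and the size-1 base case is level 3 (the tree spans levels 0 through 3, i.e. 4 levels counting the root), so the depth is the number of divisions: log_4(64) = 3

The recursion tree depth is log_4(64) = 3. At each level, the problem size is divided by 4, so it takes 3 divisions to reduce to a base case of size 1. The algorithm makes 2 recursive calls at each level.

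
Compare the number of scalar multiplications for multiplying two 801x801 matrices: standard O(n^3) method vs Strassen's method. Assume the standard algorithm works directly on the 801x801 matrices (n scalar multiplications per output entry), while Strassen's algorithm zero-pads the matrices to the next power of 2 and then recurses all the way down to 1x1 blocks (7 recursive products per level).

Matrix multiplication for 801x801 matrices:

Strassen's algorithm requires power-of-2 dimensions. Pad 801x801 to 1024x1024 (next power of 2).

Standard algorithm: 801^3 = 513922401 multiplications
Strassen's algorithm: 7^(log2(1024)) = 7^10 = 282475249 multiplications
Savings: 513922401 - 282475249 = 231447152 multiplications

Standard: 513922401 multiplications (801^3). Strassen: 282475249 multiplications (7^10, after padding to 1024x1024). Strassen reduces 8 recursive multiplications to 7 at each level.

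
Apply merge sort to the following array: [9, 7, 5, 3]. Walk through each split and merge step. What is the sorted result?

Merge sort trace:

Split: [9, 7, 5, 3] -> [9, 7] and [5, 3]
  Split: [9, 7] -> [9] and [7]
  Merge: [9] + [7] -> [7, 9]
  Split: [5, 3] -> [5] and [3]
  Merge: [5] + [3] -> [3, 5]
Merge: [7, 9] + [3, 5] -> [3, 5, 7, 9]

Final sorted array: [3, 5, 7, 9]

The merge sort proceeds by recursively splitting the array and merging sorted halves.
After all merges, the sorted array is [3, 5, 7, 9].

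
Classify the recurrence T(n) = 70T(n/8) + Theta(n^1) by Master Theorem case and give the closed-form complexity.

Master Theorem for T(n) = 70T(n/8) + O(n^1):

a = 70, b = 8, c = 1
log_b(a) = log_8(70) = 2.0431

Case 1: c = 1 < log_8(70) = 2.0431
T(n) = O(n^(log_8 70))

For T(n) = 70T(n/8) + O(n^1): log_8(70) = 2.0431. This is Case 1 of the Master Theorem (c < log_b(a), work dominated by leaves), giving O(n^(log_8 70)).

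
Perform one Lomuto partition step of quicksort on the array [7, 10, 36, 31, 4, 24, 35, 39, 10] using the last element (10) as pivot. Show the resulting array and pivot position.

Lomuto partition with pivot = 10:

Initial array: [7, 10, 36, 31, 4, 24, 35, 39, 10]

arr[0]=7 <= 10: swap with position 0, array becomes [7, 10, 36, 31, 4, 24, 35, 39, 10]
arr[1]=10 <= 10: swap with position 1, array becomes [7, 10, 36, 31, 4, 24, 35, 39, 10]
arr[2]=36 > 10: no swap
arr[3]=31 > 10: no swap
arr[4]=4 <= 10: swap with position 2, array becomes [7, 10, 4, 31, 36, 24, 35, 39, 10]
arr[5]=24 > 10: no swap
arr[6]=35 > 10: no swap
arr[7]=39 > 10: no swap

Place pivot at position 3: [7, 10, 4, 10, 36, 24, 35, 39, 31]
Pivot position: 3

After partitioning with pivot 10, the array becomes [7, 10, 4, 10, 36, 24, 35, 39, 31]. The pivot is placed at index 3. All elements to the left of the pivot are <= 10, and all elements to the right are > 10.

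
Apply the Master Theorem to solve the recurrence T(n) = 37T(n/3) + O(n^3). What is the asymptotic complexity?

Master Theorem for T(n) = 37T(n/3) + O(n^3):

a = 37, b = 3, c = 3
log_b(a) = log_3(37) = 3.2868

Case 1: c = 3 < log_3(37) = 3.2868
T(n) = O(n^(log_3 37))

For T(n) = 37T(n/3) + O(n^3): log_3(37) = 3.2868. This is Case 1 of the Master Theorem (c < log_b(a), work dominated by leaves), giving O(n^(log_3 37)).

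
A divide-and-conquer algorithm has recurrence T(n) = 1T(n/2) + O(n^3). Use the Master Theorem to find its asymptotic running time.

Master Theorem for T(n) = 1T(n/2) + O(n^3):

a = 1, b = 2, c = 3
log_b(a) = log_2(1) = 0.0000

Case 3: c = 3 > log_2(1) = 0.0000
T(n) = O(n^3) = O(n^3)

For T(n) = 1T(n/2) + O(n^3): log_2(1) = 0.0000. This is Case 3 of the Master Theorem (c > log_b(a), work dominated by root), giving O(n^3).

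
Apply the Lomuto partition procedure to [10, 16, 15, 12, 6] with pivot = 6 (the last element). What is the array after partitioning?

Lomuto partition with pivot = 6:

Initial array: [10, 16, 15, 12, 6]

arr[0]=10 > 6: no swap
arr[1]=16 > 6: no swap
arr[2]=15 > 6: no swap
arr[3]=12 > 6: no swap

Place pivot at position 0: [6, 16, 15, 12, 10]
Pivot position: 0

After partitioning with pivot 6, the array becomes [6, 16, 15, 12, 10]. The pivot is placed at index 0. All elements to the left of the pivot are <= 6, and all elements to the right are > 6.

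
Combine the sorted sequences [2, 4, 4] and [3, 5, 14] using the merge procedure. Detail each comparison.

Merging process:

Compare 2 vs 3: take 2 from left. Merged: [2]
Compare 4 vs 3: take 3 from right. Merged: [2, 3]
Compare 4 vs 5: take 4 from left. Merged: [2, 3, 4]
Compare 4 vs 5: take 4 from left. Merged: [2, 3, 4, 4]
Append remaining from right: [5, 14]. Merged: [2, 3, 4, 4, 5, 14]

Final merged array: [2, 3, 4, 4, 5, 14]
Total comparisons: 4

The merged array is [2, 3, 4, 4, 5, 14], requiring 4 comparisons. The merge step runs in O(n) time where n is the total number of elements.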